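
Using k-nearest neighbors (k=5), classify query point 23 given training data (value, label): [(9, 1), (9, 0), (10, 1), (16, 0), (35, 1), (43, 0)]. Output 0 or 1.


Distances from query 23:
Point 16 (class 0): distance = 7
Point 35 (class 1): distance = 12
Point 10 (class 1): distance = 13
Point 9 (class 0): distance = 14
Point 9 (class 1): distance = 14
K=5 nearest neighbors: classes = [0, 1, 1, 0, 1]
Votes for class 1: 3 / 5
Majority vote => class 1

1


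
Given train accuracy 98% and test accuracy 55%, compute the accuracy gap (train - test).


Gap = train_accuracy - test_accuracy
= 98 - 55
= 43%
This large gap strongly indicates overfitting.

43


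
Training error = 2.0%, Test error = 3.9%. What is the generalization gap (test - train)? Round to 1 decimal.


Generalization gap = test_error - train_error
= 3.9 - 2.0
= 1.9%
A small gap suggests good generalization.

1.9


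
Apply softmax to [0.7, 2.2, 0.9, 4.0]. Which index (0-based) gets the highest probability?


Softmax is a monotonic transformation, so it preserves the argmax.
We need to find the index of the maximum logit.
Index 0: 0.7
Index 1: 2.2
Index 2: 0.9
Index 3: 4.0
Maximum logit = 4.0 at index 3

3


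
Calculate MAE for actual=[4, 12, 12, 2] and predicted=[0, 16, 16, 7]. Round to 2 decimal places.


Absolute errors: [4, 4, 4, 5]
Sum of absolute errors = 17
MAE = 17 / 4 = 4.25

4.25


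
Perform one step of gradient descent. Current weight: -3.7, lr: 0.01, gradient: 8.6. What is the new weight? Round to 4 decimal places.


w_new = w_old - lr * gradient
= -3.7 - 0.01 * 8.6
= -3.7 - (0.086)
= -3.7860

-3.7860


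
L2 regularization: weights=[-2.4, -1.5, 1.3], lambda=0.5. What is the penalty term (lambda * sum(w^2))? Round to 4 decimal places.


Squaring each weight:
(-2.4)^2 = 5.76
(-1.5)^2 = 2.25
1.3^2 = 1.69
Sum of squares = 9.7
Penalty = 0.5 * 9.7 = 4.8500

4.8500


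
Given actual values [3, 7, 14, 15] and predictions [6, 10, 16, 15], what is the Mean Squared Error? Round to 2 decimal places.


Differences: [-3, -3, -2, 0]
Squared errors: [9, 9, 4, 0]
Sum of squared errors = 22
MSE = 22 / 4 = 5.50

5.50


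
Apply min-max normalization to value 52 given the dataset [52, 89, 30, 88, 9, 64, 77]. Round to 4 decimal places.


Min = 9, Max = 89
Range = 89 - 9 = 80
Scaled = (x - min) / (max - min)
= (52 - 9) / 80
= 43 / 80
= 0.5375

0.5375


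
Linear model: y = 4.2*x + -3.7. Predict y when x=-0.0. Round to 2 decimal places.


y = 4.2 * -0.0 + (-3.7)
= -0.0 + (-3.7)
= -3.70

-3.70


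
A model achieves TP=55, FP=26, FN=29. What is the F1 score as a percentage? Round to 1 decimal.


Precision = TP / (TP + FP) = 55 / 81 = 0.679
Recall = TP / (TP + FN) = 55 / 84 = 0.6548
F1 = 2 * P * R / (P + R)
= 2 * 0.679 * 0.6548 / (0.679 + 0.6548)
= 0.8892 / 1.3338
= 0.6667
As percentage: 66.7%

66.7


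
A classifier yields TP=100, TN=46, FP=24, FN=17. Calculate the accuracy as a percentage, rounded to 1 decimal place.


Accuracy = (TP + TN) / (TP + TN + FP + FN) * 100
= (100 + 46) / (100 + 46 + 24 + 17)
= 146 / 187
= 0.7807
= 78.1%

78.1


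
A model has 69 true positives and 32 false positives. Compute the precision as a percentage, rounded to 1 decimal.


Precision = TP / (TP + FP) * 100
= 69 / (69 + 32)
= 69 / 101
= 0.6832
= 68.3%

68.3


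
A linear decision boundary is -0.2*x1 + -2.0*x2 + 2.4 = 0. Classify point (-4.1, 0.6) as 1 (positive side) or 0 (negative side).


Compute -0.2 * -4.1 + -2.0 * 0.6 + 2.4
= 0.82 + -1.2 + 2.4
= 2.02
Since 2.02 >= 0, the point is on the positive side.

1


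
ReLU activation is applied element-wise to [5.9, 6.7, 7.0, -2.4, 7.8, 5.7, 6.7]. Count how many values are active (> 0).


ReLU(x) = max(0, x) for each element:
ReLU(5.9) = 5.9
ReLU(6.7) = 6.7
ReLU(7.0) = 7.0
ReLU(-2.4) = 0
ReLU(7.8) = 7.8
ReLU(5.7) = 5.7
ReLU(6.7) = 6.7
Active neurons (>0): 6

6


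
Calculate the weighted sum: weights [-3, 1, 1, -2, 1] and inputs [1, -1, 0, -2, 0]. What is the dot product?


Element-wise products:
-3 * 1 = -3
1 * -1 = -1
1 * 0 = 0
-2 * -2 = 4
1 * 0 = 0
Sum = -3 + -1 + 0 + 4 + 0
= 0

0


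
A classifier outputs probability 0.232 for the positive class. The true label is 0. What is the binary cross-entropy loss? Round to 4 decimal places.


For y=0: Loss = -log(1-p)
= -log(1 - 0.232)
= -log(0.768)
= -(-0.264)
= 0.2640

0.2640


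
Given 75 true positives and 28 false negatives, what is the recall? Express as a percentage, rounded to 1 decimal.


Recall = TP / (TP + FN) * 100
= 75 / (75 + 28)
= 75 / 103
= 0.7282
= 72.8%

72.8


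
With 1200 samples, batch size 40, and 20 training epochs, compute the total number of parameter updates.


Iterations per epoch = 1200 / 40 = 30
Total updates = iterations_per_epoch * epochs
= 30 * 20
= 600

600


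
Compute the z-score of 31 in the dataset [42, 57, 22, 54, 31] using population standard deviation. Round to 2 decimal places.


Mean = (42 + 57 + 22 + 54 + 31) / 5 = 41.2
Variance = sum((x_i - mean)^2) / n = 177.36
Std = sqrt(177.36) = 13.3177
Z = (x - mean) / std
= (31 - 41.2) / 13.3177
= -10.2 / 13.3177
= -0.77

-0.77


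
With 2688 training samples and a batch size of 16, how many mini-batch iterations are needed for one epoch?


Iterations per epoch = dataset_size / batch_size
= 2688 / 16
= 168

168


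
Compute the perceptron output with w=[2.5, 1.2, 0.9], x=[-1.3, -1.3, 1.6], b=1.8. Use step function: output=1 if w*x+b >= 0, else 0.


z = w . x + b
= 2.5*-1.3 + 1.2*-1.3 + 0.9*1.6 + 1.8
= -3.25 + -1.56 + 1.44 + 1.8
= -3.37 + 1.8
= -1.57
Since z = -1.57 < 0, output = 0

0


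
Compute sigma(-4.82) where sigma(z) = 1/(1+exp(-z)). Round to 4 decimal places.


sigmoid(z) = 1 / (1 + exp(-z))
exp(-(-4.82)) = exp(4.82) = 123.9651
1 + 123.9651 = 124.9651
1 / 124.9651 = 0.0080

0.0080


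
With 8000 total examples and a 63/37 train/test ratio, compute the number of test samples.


Train samples = 8000 * 63% = 5040
Test samples = 8000 - 5040
= 2960

2960


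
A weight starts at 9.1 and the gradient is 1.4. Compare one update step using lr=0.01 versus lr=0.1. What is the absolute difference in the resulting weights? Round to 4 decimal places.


With lr=0.01: w_new = 9.1 - 0.01 * 1.4 = 9.086
With lr=0.1: w_new = 9.1 - 0.1 * 1.4 = 8.96
Absolute difference = |9.086 - 8.96|
= 0.1260

0.1260


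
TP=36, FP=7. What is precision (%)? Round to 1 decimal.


Precision = TP / (TP + FP) * 100
= 36 / (36 + 7)
= 36 / 43
= 0.8372
= 83.7%

83.7


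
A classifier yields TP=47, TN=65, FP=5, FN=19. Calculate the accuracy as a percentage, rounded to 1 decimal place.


Accuracy = (TP + TN) / (TP + TN + FP + FN) * 100
= (47 + 65) / (47 + 65 + 5 + 19)
= 112 / 136
= 0.8235
= 82.4%

82.4


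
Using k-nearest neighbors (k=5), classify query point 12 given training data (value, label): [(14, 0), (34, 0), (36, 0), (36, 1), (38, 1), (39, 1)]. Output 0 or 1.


Distances from query 12:
Point 14 (class 0): distance = 2
Point 34 (class 0): distance = 22
Point 36 (class 0): distance = 24
Point 36 (class 1): distance = 24
Point 38 (class 1): distance = 26
K=5 nearest neighbors: classes = [0, 0, 0, 1, 1]
Votes for class 1: 2 / 5
Majority vote => class 0

0


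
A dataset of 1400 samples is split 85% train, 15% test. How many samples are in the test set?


Train samples = 1400 * 85% = 1190
Test samples = 1400 - 1190
= 210

210


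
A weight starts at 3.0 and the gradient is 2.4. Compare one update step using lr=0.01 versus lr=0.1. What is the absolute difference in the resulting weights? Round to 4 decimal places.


With lr=0.01: w_new = 3.0 - 0.01 * 2.4 = 2.976
With lr=0.1: w_new = 3.0 - 0.1 * 2.4 = 2.76
Absolute difference = |2.976 - 2.76|
= 0.2160

0.2160


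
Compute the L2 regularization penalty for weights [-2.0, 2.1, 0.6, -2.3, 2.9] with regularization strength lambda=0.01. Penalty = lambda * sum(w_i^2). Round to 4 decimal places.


Squaring each weight:
(-2.0)^2 = 4.0
2.1^2 = 4.41
0.6^2 = 0.36
(-2.3)^2 = 5.29
2.9^2 = 8.41
Sum of squares = 22.47
Penalty = 0.01 * 22.47 = 0.2247

0.2247


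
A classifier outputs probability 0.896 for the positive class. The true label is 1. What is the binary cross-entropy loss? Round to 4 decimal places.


For y=1: Loss = -log(p)
= -log(0.896)
= -(-0.1098)
= 0.1098

0.1098


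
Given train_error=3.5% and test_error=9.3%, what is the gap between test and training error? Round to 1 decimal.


Generalization gap = test_error - train_error
= 9.3 - 3.5
= 5.8%
A moderate gap.

5.8


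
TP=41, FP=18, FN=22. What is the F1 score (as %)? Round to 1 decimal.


Precision = TP / (TP + FP) = 41 / 59 = 0.6949
Recall = TP / (TP + FN) = 41 / 63 = 0.6508
F1 = 2 * P * R / (P + R)
= 2 * 0.6949 * 0.6508 / (0.6949 + 0.6508)
= 0.9045 / 1.3457
= 0.6721
As percentage: 67.2%

67.2


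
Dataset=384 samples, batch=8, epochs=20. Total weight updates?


Iterations per epoch = 384 / 8 = 48
Total updates = iterations_per_epoch * epochs
= 48 * 20
= 960

960


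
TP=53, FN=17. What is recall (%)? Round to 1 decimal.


Recall = TP / (TP + FN) * 100
= 53 / (53 + 17)
= 53 / 70
= 0.7571
= 75.7%

75.7


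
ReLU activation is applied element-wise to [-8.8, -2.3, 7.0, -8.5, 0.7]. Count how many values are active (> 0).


ReLU(x) = max(0, x) for each element:
ReLU(-8.8) = 0
ReLU(-2.3) = 0
ReLU(7.0) = 7.0
ReLU(-8.5) = 0
ReLU(0.7) = 0.7
Active neurons (>0): 2

2


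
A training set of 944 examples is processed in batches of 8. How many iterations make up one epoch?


Iterations per epoch = dataset_size / batch_size
= 944 / 8
= 118

118


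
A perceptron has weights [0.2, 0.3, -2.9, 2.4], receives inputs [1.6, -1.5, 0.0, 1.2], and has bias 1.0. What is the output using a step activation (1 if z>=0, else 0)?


z = w . x + b
= 0.2*1.6 + 0.3*-1.5 + -2.9*0.0 + 2.4*1.2 + 1.0
= 0.32 + -0.45 + -0.0 + 2.88 + 1.0
= 2.75 + 1.0
= 3.75
Since z = 3.75 >= 0, output = 1

1


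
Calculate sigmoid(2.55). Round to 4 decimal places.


sigmoid(z) = 1 / (1 + exp(-z))
exp(-(2.55)) = exp(-2.55) = 0.0781
1 + 0.0781 = 1.0781
1 / 1.0781 = 0.9276

0.9276


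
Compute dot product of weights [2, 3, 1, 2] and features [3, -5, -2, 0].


Element-wise products:
2 * 3 = 6
3 * -5 = -15
1 * -2 = -2
2 * 0 = 0
Sum = 6 + -15 + -2 + 0
= -11

-11


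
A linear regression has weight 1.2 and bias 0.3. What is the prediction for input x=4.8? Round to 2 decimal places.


y = 1.2 * 4.8 + (0.3)
= 5.76 + (0.3)
= 6.06

6.06


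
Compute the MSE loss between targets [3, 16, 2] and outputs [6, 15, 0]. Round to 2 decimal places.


Differences: [-3, 1, 2]
Squared errors: [9, 1, 4]
Sum of squared errors = 14
MSE = 14 / 3 = 4.67

4.67


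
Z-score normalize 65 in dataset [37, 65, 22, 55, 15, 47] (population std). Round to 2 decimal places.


Mean = (37 + 65 + 22 + 55 + 15 + 47) / 6 = 40.1667
Variance = sum((x_i - mean)^2) / n = 309.4722
Std = sqrt(309.4722) = 17.5918
Z = (x - mean) / std
= (65 - 40.1667) / 17.5918
= 24.8333 / 17.5918
= 1.41

1.41


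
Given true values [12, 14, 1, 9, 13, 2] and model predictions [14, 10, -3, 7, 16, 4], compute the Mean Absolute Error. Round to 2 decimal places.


Absolute errors: [2, 4, 4, 2, 3, 2]
Sum of absolute errors = 17
MAE = 17 / 6 = 2.83

2.83


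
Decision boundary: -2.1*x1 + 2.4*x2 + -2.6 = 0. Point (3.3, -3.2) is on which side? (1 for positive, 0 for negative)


Compute -2.1 * 3.3 + 2.4 * -3.2 + -2.6
= -6.93 + -7.68 + -2.6
= -17.21
Since -17.21 < 0, the point is on the negative side.

0


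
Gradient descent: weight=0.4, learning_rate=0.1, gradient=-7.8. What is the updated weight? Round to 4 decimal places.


w_new = w_old - lr * gradient
= 0.4 - 0.1 * -7.8
= 0.4 - (-0.78)
= 1.1800

1.1800


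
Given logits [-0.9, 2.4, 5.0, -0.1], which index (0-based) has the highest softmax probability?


Softmax is a monotonic transformation, so it preserves the argmax.
We need to find the index of the maximum logit.
Index 0: -0.9
Index 1: 2.4
Index 2: 5.0
Index 3: -0.1
Maximum logit = 5.0 at index 2

2


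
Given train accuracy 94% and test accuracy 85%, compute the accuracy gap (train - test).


Gap = train_accuracy - test_accuracy
= 94 - 85
= 9%
This moderate gap may indicate mild overfitting.

9


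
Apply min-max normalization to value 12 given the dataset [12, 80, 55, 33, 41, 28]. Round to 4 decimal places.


Min = 12, Max = 80
Range = 80 - 12 = 68
Scaled = (x - min) / (max - min)
= (12 - 12) / 68
= 0 / 68
= 0.0000

0.0000


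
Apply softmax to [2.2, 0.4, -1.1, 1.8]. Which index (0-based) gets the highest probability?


Softmax is a monotonic transformation, so it preserves the argmax.
We need to find the index of the maximum logit.
Index 0: 2.2
Index 1: 0.4
Index 2: -1.1
Index 3: 1.8
Maximum logit = 2.2 at index 0

0


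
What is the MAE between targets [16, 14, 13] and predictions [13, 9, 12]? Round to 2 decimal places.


Absolute errors: [3, 5, 1]
Sum of absolute errors = 9
MAE = 9 / 3 = 3.00

3.00


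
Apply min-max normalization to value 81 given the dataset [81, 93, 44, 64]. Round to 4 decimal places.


Min = 44, Max = 93
Range = 93 - 44 = 49
Scaled = (x - min) / (max - min)
= (81 - 44) / 49
= 37 / 49
= 0.7551

0.7551


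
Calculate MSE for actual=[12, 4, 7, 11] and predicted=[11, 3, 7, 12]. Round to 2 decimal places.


Differences: [1, 1, 0, -1]
Squared errors: [1, 1, 0, 1]
Sum of squared errors = 3
MSE = 3 / 4 = 0.75

0.75


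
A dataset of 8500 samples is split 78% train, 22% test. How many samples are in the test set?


Train samples = 8500 * 78% = 6630
Test samples = 8500 - 6630
= 1870

1870


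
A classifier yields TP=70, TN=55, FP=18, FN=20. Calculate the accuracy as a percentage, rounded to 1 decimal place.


Accuracy = (TP + TN) / (TP + TN + FP + FN) * 100
= (70 + 55) / (70 + 55 + 18 + 20)
= 125 / 163
= 0.7669
= 76.7%

76.7


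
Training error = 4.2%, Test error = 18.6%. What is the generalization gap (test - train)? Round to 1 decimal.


Generalization gap = test_error - train_error
= 18.6 - 4.2
= 14.4%
A large gap suggests overfitting.

14.4


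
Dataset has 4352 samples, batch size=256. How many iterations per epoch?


Iterations per epoch = dataset_size / batch_size
= 4352 / 256
= 17

17


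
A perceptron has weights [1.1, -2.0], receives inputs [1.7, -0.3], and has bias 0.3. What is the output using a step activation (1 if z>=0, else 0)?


z = w . x + b
= 1.1*1.7 + -2.0*-0.3 + 0.3
= 1.87 + 0.6 + 0.3
= 2.47 + 0.3
= 2.77
Since z = 2.77 >= 0, output = 1

1


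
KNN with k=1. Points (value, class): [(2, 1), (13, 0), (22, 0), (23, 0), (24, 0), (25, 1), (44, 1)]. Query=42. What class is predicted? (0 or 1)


Distances from query 42:
Point 44 (class 1): distance = 2
K=1 nearest neighbors: classes = [1]
Votes for class 1: 1 / 1
Majority vote => class 1

1


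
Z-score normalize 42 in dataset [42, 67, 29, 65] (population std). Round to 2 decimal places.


Mean = (42 + 67 + 29 + 65) / 4 = 50.75
Variance = sum((x_i - mean)^2) / n = 254.1875
Std = sqrt(254.1875) = 15.9433
Z = (x - mean) / std
= (42 - 50.75) / 15.9433
= -8.75 / 15.9433
= -0.55

-0.55


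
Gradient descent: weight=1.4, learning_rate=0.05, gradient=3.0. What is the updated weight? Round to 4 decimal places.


w_new = w_old - lr * gradient
= 1.4 - 0.05 * 3.0
= 1.4 - (0.15)
= 1.2500

1.2500


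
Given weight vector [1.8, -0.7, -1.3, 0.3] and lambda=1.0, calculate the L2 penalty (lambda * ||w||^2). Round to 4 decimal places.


Squaring each weight:
1.8^2 = 3.24
(-0.7)^2 = 0.49
(-1.3)^2 = 1.69
0.3^2 = 0.09
Sum of squares = 5.51
Penalty = 1.0 * 5.51 = 5.5100

5.5100


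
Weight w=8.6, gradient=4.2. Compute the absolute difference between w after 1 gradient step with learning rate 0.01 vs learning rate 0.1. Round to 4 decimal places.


With lr=0.01: w_new = 8.6 - 0.01 * 4.2 = 8.558
With lr=0.1: w_new = 8.6 - 0.1 * 4.2 = 8.18
Absolute difference = |8.558 - 8.18|
= 0.3780

0.3780


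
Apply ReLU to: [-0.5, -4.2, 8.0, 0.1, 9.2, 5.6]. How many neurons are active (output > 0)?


ReLU(x) = max(0, x) for each element:
ReLU(-0.5) = 0
ReLU(-4.2) = 0
ReLU(8.0) = 8.0
ReLU(0.1) = 0.1
ReLU(9.2) = 9.2
ReLU(5.6) = 5.6
Active neurons (>0): 4

4


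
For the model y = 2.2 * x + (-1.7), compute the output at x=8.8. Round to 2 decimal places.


y = 2.2 * 8.8 + (-1.7)
= 19.36 + (-1.7)
= 17.66

17.66


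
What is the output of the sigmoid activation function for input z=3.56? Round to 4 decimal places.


sigmoid(z) = 1 / (1 + exp(-z))
exp(-(3.56)) = exp(-3.56) = 0.0284
1 + 0.0284 = 1.0284
1 / 1.0284 = 0.9723

0.9723


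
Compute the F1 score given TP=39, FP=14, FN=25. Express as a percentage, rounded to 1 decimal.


Precision = TP / (TP + FP) = 39 / 53 = 0.7358
Recall = TP / (TP + FN) = 39 / 64 = 0.6094
F1 = 2 * P * R / (P + R)
= 2 * 0.7358 * 0.6094 / (0.7358 + 0.6094)
= 0.8968 / 1.3452
= 0.6667
As percentage: 66.7%

66.7


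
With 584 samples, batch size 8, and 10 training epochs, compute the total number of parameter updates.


Iterations per epoch = 584 / 8 = 73
Total updates = iterations_per_epoch * epochs
= 73 * 10
= 730

730


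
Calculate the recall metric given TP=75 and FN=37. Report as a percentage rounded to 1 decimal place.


Recall = TP / (TP + FN) * 100
= 75 / (75 + 37)
= 75 / 112
= 0.6696
= 67.0%

67.0


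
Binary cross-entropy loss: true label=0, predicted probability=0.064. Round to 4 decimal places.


For y=0: Loss = -log(1-p)
= -log(1 - 0.064)
= -log(0.936)
= -(-0.0661)
= 0.0661

0.0661


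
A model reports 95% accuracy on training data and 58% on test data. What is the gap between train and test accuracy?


Gap = train_accuracy - test_accuracy
= 95 - 58
= 37%
This large gap strongly indicates overfitting.

37


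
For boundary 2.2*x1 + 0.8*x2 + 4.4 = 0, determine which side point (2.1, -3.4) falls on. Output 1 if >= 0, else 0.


Compute 2.2 * 2.1 + 0.8 * -3.4 + 4.4
= 4.62 + -2.72 + 4.4
= 6.3
Since 6.3 >= 0, the point is on the positive side.

1


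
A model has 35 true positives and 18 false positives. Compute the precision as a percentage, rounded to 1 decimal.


Precision = TP / (TP + FP) * 100
= 35 / (35 + 18)
= 35 / 53
= 0.6604
= 66.0%

66.0


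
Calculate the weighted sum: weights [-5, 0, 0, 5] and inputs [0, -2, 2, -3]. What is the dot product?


Element-wise products:
-5 * 0 = 0
0 * -2 = 0
0 * 2 = 0
5 * -3 = -15
Sum = 0 + 0 + 0 + -15
= -15

-15


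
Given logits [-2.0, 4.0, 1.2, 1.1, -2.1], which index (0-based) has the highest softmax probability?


Softmax is a monotonic transformation, so it preserves the argmax.
We need to find the index of the maximum logit.
Index 0: -2.0
Index 1: 4.0
Index 2: 1.2
Index 3: 1.1
Index 4: -2.1
Maximum logit = 4.0 at index 1

1


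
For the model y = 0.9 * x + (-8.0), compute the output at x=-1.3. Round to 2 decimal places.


y = 0.9 * -1.3 + (-8.0)
= -1.17 + (-8.0)
= -9.17

-9.17


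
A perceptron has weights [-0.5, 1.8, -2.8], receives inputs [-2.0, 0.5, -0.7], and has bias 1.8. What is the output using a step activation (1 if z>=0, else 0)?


z = w . x + b
= -0.5*-2.0 + 1.8*0.5 + -2.8*-0.7 + 1.8
= 1.0 + 0.9 + 1.96 + 1.8
= 3.86 + 1.8
= 5.66
Since z = 5.66 >= 0, output = 1

1


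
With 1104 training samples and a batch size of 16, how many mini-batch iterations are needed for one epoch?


Iterations per epoch = dataset_size / batch_size
= 1104 / 16
= 69

69


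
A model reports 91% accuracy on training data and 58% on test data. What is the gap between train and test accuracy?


Gap = train_accuracy - test_accuracy
= 91 - 58
= 33%
This large gap strongly indicates overfitting.

33


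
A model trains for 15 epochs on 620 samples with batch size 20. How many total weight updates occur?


Iterations per epoch = 620 / 20 = 31
Total updates = iterations_per_epoch * epochs
= 31 * 15
= 465

465


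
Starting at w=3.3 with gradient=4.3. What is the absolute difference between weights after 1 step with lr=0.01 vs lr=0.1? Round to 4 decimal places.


With lr=0.01: w_new = 3.3 - 0.01 * 4.3 = 3.257
With lr=0.1: w_new = 3.3 - 0.1 * 4.3 = 2.87
Absolute difference = |3.257 - 2.87|
= 0.3870

0.3870


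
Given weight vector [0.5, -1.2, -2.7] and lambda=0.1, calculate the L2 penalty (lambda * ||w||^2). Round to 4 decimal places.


Squaring each weight:
0.5^2 = 0.25
(-1.2)^2 = 1.44
(-2.7)^2 = 7.29
Sum of squares = 8.98
Penalty = 0.1 * 8.98 = 0.8980

0.8980


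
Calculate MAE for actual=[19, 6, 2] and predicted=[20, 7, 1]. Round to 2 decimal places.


Absolute errors: [1, 1, 1]
Sum of absolute errors = 3
MAE = 3 / 3 = 1.00

1.00


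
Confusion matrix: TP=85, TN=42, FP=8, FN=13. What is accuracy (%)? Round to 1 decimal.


Accuracy = (TP + TN) / (TP + TN + FP + FN) * 100
= (85 + 42) / (85 + 42 + 8 + 13)
= 127 / 148
= 0.8581
= 85.8%

85.8


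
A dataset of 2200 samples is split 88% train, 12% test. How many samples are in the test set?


Train samples = 2200 * 88% = 1936
Test samples = 2200 - 1936
= 264

264


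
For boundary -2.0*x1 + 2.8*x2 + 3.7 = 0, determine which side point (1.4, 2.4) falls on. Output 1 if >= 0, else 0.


Compute -2.0 * 1.4 + 2.8 * 2.4 + 3.7
= -2.8 + 6.72 + 3.7
= 7.62
Since 7.62 >= 0, the point is on the positive side.

1


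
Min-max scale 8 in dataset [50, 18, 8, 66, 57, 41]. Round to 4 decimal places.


Min = 8, Max = 66
Range = 66 - 8 = 58
Scaled = (x - min) / (max - min)
= (8 - 8) / 58
= 0 / 58
= 0.0000

0.0000


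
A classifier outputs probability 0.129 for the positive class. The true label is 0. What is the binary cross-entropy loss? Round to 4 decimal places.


For y=0: Loss = -log(1-p)
= -log(1 - 0.129)
= -log(0.871)
= -(-0.1381)
= 0.1381

0.1381


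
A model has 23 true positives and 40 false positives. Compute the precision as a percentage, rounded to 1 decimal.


Precision = TP / (TP + FP) * 100
= 23 / (23 + 40)
= 23 / 63
= 0.3651
= 36.5%

36.5


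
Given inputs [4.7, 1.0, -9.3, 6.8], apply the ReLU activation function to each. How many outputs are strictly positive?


ReLU(x) = max(0, x) for each element:
ReLU(4.7) = 4.7
ReLU(1.0) = 1.0
ReLU(-9.3) = 0
ReLU(6.8) = 6.8
Active neurons (>0): 3

3


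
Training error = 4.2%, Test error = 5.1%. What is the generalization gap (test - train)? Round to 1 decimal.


Generalization gap = test_error - train_error
= 5.1 - 4.2
= 0.9%
A small gap suggests good generalization.

0.9


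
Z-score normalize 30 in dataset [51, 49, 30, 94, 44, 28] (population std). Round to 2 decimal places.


Mean = (51 + 49 + 30 + 94 + 44 + 28) / 6 = 49.3333
Variance = sum((x_i - mean)^2) / n = 475.8889
Std = sqrt(475.8889) = 21.8149
Z = (x - mean) / std
= (30 - 49.3333) / 21.8149
= -19.3333 / 21.8149
= -0.89

-0.89


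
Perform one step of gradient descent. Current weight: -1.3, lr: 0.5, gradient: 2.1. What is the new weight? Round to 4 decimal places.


w_new = w_old - lr * gradient
= -1.3 - 0.5 * 2.1
= -1.3 - (1.05)
= -2.3500

-2.3500


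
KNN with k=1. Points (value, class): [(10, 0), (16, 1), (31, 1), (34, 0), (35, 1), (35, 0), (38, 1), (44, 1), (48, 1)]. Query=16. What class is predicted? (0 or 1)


Distances from query 16:
Point 16 (class 1): distance = 0
K=1 nearest neighbors: classes = [1]
Votes for class 1: 1 / 1
Majority vote => class 1

1


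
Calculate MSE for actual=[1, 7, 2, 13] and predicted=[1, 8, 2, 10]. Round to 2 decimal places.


Differences: [0, -1, 0, 3]
Squared errors: [0, 1, 0, 9]
Sum of squared errors = 10
MSE = 10 / 4 = 2.50

2.50


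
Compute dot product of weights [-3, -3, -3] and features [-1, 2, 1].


Element-wise products:
-3 * -1 = 3
-3 * 2 = -6
-3 * 1 = -3
Sum = 3 + -6 + -3
= -6

-6


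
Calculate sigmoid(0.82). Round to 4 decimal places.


sigmoid(z) = 1 / (1 + exp(-z))
exp(-(0.82)) = exp(-0.82) = 0.4404
1 + 0.4404 = 1.4404
1 / 1.4404 = 0.6942

0.6942


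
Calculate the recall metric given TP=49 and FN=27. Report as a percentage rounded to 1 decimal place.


Recall = TP / (TP + FN) * 100
= 49 / (49 + 27)
= 49 / 76
= 0.6447
= 64.5%

64.5


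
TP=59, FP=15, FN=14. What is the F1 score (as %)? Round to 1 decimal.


Precision = TP / (TP + FP) = 59 / 74 = 0.7973
Recall = TP / (TP + FN) = 59 / 73 = 0.8082
F1 = 2 * P * R / (P + R)
= 2 * 0.7973 * 0.8082 / (0.7973 + 0.8082)
= 1.2888 / 1.6055
= 0.8027
As percentage: 80.3%

80.3


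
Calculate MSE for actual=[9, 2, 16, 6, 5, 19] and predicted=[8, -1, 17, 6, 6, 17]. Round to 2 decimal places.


Differences: [1, 3, -1, 0, -1, 2]
Squared errors: [1, 9, 1, 0, 1, 4]
Sum of squared errors = 16
MSE = 16 / 6 = 2.67

2.67


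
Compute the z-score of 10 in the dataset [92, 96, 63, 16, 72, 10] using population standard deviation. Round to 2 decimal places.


Mean = (92 + 96 + 63 + 16 + 72 + 10) / 6 = 58.1667
Variance = sum((x_i - mean)^2) / n = 1148.1389
Std = sqrt(1148.1389) = 33.8842
Z = (x - mean) / std
= (10 - 58.1667) / 33.8842
= -48.1667 / 33.8842
= -1.42

-1.42


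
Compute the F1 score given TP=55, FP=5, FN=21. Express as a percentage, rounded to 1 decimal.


Precision = TP / (TP + FP) = 55 / 60 = 0.9167
Recall = TP / (TP + FN) = 55 / 76 = 0.7237
F1 = 2 * P * R / (P + R)
= 2 * 0.9167 * 0.7237 / (0.9167 + 0.7237)
= 1.3268 / 1.6404
= 0.8088
As percentage: 80.9%

80.9


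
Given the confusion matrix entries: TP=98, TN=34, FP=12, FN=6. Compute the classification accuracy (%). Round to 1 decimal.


Accuracy = (TP + TN) / (TP + TN + FP + FN) * 100
= (98 + 34) / (98 + 34 + 12 + 6)
= 132 / 150
= 0.88
= 88.0%

88.0


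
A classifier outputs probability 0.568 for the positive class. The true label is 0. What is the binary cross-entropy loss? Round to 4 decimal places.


For y=0: Loss = -log(1-p)
= -log(1 - 0.568)
= -log(0.432)
= -(-0.8393)
= 0.8393

0.8393


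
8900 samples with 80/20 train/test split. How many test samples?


Train samples = 8900 * 80% = 7120
Test samples = 8900 - 7120
= 1780

1780


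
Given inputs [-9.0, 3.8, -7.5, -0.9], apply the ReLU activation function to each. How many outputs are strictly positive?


ReLU(x) = max(0, x) for each element:
ReLU(-9.0) = 0
ReLU(3.8) = 3.8
ReLU(-7.5) = 0
ReLU(-0.9) = 0
Active neurons (>0): 1

1


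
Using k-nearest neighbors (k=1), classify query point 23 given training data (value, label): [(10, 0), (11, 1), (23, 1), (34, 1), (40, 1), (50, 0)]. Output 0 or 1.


Distances from query 23:
Point 23 (class 1): distance = 0
K=1 nearest neighbors: classes = [1]
Votes for class 1: 1 / 1
Majority vote => class 1

1


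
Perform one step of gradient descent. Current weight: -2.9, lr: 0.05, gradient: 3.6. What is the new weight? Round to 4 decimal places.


w_new = w_old - lr * gradient
= -2.9 - 0.05 * 3.6
= -2.9 - (0.18)
= -3.0800

-3.0800


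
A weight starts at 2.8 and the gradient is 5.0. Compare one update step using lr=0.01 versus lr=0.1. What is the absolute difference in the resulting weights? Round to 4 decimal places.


With lr=0.01: w_new = 2.8 - 0.01 * 5.0 = 2.75
With lr=0.1: w_new = 2.8 - 0.1 * 5.0 = 2.3
Absolute difference = |2.75 - 2.3|
= 0.4500

0.4500


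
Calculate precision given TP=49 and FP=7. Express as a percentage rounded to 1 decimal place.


Precision = TP / (TP + FP) * 100
= 49 / (49 + 7)
= 49 / 56
= 0.875
= 87.5%

87.5


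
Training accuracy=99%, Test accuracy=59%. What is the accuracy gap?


Gap = train_accuracy - test_accuracy
= 99 - 59
= 40%
This large gap strongly indicates overfitting.

40


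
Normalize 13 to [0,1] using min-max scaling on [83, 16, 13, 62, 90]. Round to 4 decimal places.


Min = 13, Max = 90
Range = 90 - 13 = 77
Scaled = (x - min) / (max - min)
= (13 - 13) / 77
= 0 / 77
= 0.0000

0.0000


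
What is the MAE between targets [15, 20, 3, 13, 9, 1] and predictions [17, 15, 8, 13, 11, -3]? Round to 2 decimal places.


Absolute errors: [2, 5, 5, 0, 2, 4]
Sum of absolute errors = 18
MAE = 18 / 6 = 3.00

3.00


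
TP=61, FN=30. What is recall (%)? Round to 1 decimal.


Recall = TP / (TP + FN) * 100
= 61 / (61 + 30)
= 61 / 91
= 0.6703
= 67.0%

67.0


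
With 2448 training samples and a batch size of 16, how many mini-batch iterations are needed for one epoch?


Iterations per epoch = dataset_size / batch_size
= 2448 / 16
= 153

153


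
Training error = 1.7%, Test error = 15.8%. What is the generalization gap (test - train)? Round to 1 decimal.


Generalization gap = test_error - train_error
= 15.8 - 1.7
= 14.1%
A large gap suggests overfitting.

14.1


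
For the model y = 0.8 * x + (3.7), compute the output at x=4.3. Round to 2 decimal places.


y = 0.8 * 4.3 + (3.7)
= 3.44 + (3.7)
= 7.14

7.14


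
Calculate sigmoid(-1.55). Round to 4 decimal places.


sigmoid(z) = 1 / (1 + exp(-z))
exp(-(-1.55)) = exp(1.55) = 4.7115
1 + 4.7115 = 5.7115
1 / 5.7115 = 0.1751

0.1751


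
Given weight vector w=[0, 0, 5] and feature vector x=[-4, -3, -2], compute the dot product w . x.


Element-wise products:
0 * -4 = 0
0 * -3 = 0
5 * -2 = -10
Sum = 0 + 0 + -10
= -10

-10


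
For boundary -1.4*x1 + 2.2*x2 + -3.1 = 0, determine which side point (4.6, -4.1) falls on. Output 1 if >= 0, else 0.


Compute -1.4 * 4.6 + 2.2 * -4.1 + -3.1
= -6.44 + -9.02 + -3.1
= -18.56
Since -18.56 < 0, the point is on the negative side.

0


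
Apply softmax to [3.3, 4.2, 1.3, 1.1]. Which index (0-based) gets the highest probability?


Softmax is a monotonic transformation, so it preserves the argmax.
We need to find the index of the maximum logit.
Index 0: 3.3
Index 1: 4.2
Index 2: 1.3
Index 3: 1.1
Maximum logit = 4.2 at index 1

1


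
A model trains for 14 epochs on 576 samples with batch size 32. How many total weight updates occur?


Iterations per epoch = 576 / 32 = 18
Total updates = iterations_per_epoch * epochs
= 18 * 14
= 252

252


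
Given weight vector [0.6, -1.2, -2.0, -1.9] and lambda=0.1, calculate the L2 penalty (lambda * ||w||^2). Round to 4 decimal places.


Squaring each weight:
0.6^2 = 0.36
(-1.2)^2 = 1.44
(-2.0)^2 = 4.0
(-1.9)^2 = 3.61
Sum of squares = 9.41
Penalty = 0.1 * 9.41 = 0.9410

0.9410


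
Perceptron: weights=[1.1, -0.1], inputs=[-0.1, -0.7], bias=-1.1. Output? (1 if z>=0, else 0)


z = w . x + b
= 1.1*-0.1 + -0.1*-0.7 + -1.1
= -0.11 + 0.07 + -1.1
= -0.04 + -1.1
= -1.14
Since z = -1.14 < 0, output = 0

0


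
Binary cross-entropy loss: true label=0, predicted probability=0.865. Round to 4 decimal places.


For y=0: Loss = -log(1-p)
= -log(1 - 0.865)
= -log(0.135)
= -(-2.0025)
= 2.0025

2.0025


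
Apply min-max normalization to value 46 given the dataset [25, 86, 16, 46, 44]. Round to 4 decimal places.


Min = 16, Max = 86
Range = 86 - 16 = 70
Scaled = (x - min) / (max - min)
= (46 - 16) / 70
= 30 / 70
= 0.4286

0.4286


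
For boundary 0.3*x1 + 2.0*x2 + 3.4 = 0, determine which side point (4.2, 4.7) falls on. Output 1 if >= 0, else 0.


Compute 0.3 * 4.2 + 2.0 * 4.7 + 3.4
= 1.26 + 9.4 + 3.4
= 14.06
Since 14.06 >= 0, the point is on the positive side.

1


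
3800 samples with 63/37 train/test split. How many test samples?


Train samples = 3800 * 63% = 2394
Test samples = 3800 - 2394
= 1406

1406


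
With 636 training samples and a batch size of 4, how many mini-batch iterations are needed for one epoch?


Iterations per epoch = dataset_size / batch_size
= 636 / 4
= 159

159


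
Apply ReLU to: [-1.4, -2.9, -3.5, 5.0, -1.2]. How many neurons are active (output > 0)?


ReLU(x) = max(0, x) for each element:
ReLU(-1.4) = 0
ReLU(-2.9) = 0
ReLU(-3.5) = 0
ReLU(5.0) = 5.0
ReLU(-1.2) = 0
Active neurons (>0): 1

1


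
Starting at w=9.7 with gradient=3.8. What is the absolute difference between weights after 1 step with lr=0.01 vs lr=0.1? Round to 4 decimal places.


With lr=0.01: w_new = 9.7 - 0.01 * 3.8 = 9.662
With lr=0.1: w_new = 9.7 - 0.1 * 3.8 = 9.32
Absolute difference = |9.662 - 9.32|
= 0.3420

0.3420


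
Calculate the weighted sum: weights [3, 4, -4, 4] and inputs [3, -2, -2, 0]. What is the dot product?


Element-wise products:
3 * 3 = 9
4 * -2 = -8
-4 * -2 = 8
4 * 0 = 0
Sum = 9 + -8 + 8 + 0
= 9

9


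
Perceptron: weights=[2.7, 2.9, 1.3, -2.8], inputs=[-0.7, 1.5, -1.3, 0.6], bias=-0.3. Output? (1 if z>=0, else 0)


z = w . x + b
= 2.7*-0.7 + 2.9*1.5 + 1.3*-1.3 + -2.8*0.6 + -0.3
= -1.89 + 4.35 + -1.69 + -1.68 + -0.3
= -0.91 + -0.3
= -1.21
Since z = -1.21 < 0, output = 0

0


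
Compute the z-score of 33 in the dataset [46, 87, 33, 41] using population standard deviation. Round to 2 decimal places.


Mean = (46 + 87 + 33 + 41) / 4 = 51.75
Variance = sum((x_i - mean)^2) / n = 435.6875
Std = sqrt(435.6875) = 20.8731
Z = (x - mean) / std
= (33 - 51.75) / 20.8731
= -18.75 / 20.8731
= -0.90

-0.90


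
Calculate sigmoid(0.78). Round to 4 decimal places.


sigmoid(z) = 1 / (1 + exp(-z))
exp(-(0.78)) = exp(-0.78) = 0.4584
1 + 0.4584 = 1.4584
1 / 1.4584 = 0.6857

0.6857


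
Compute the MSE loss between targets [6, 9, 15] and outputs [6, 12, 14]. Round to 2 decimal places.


Differences: [0, -3, 1]
Squared errors: [0, 9, 1]
Sum of squared errors = 10
MSE = 10 / 3 = 3.33

3.33


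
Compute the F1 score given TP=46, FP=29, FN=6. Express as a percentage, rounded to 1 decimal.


Precision = TP / (TP + FP) = 46 / 75 = 0.6133
Recall = TP / (TP + FN) = 46 / 52 = 0.8846
F1 = 2 * P * R / (P + R)
= 2 * 0.6133 * 0.8846 / (0.6133 + 0.8846)
= 1.0851 / 1.4979
= 0.7244
As percentage: 72.4%

72.4


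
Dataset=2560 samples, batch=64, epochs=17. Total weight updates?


Iterations per epoch = 2560 / 64 = 40
Total updates = iterations_per_epoch * epochs
= 40 * 17
= 680

680


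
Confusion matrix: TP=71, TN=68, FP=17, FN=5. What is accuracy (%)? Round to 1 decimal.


Accuracy = (TP + TN) / (TP + TN + FP + FN) * 100
= (71 + 68) / (71 + 68 + 17 + 5)
= 139 / 161
= 0.8634
= 86.3%

86.3


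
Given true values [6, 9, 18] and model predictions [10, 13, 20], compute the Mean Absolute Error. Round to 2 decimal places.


Absolute errors: [4, 4, 2]
Sum of absolute errors = 10
MAE = 10 / 3 = 3.33

3.33


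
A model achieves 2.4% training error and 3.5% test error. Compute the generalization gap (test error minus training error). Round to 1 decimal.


Generalization gap = test_error - train_error
= 3.5 - 2.4
= 1.1%
A small gap suggests good generalization.

1.1


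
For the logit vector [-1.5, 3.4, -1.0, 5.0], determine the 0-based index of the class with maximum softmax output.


Softmax is a monotonic transformation, so it preserves the argmax.
We need to find the index of the maximum logit.
Index 0: -1.5
Index 1: 3.4
Index 2: -1.0
Index 3: 5.0
Maximum logit = 5.0 at index 3

3


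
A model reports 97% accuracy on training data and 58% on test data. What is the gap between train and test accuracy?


Gap = train_accuracy - test_accuracy
= 97 - 58
= 39%
This large gap strongly indicates overfitting.

39


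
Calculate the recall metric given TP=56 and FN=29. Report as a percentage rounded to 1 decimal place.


Recall = TP / (TP + FN) * 100
= 56 / (56 + 29)
= 56 / 85
= 0.6588
= 65.9%

65.9


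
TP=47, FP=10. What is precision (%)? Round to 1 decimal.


Precision = TP / (TP + FP) * 100
= 47 / (47 + 10)
= 47 / 57
= 0.8246
= 82.5%

82.5


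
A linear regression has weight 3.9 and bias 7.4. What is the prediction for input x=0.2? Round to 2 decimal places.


y = 3.9 * 0.2 + (7.4)
= 0.78 + (7.4)
= 8.18

8.18


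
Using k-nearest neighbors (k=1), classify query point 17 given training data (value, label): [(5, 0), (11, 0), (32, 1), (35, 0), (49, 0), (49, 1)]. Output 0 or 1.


Distances from query 17:
Point 11 (class 0): distance = 6
K=1 nearest neighbors: classes = [0]
Votes for class 1: 0 / 1
Majority vote => class 0

0


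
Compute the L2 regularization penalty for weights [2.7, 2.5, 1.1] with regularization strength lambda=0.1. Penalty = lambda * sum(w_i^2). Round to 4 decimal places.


Squaring each weight:
2.7^2 = 7.29
2.5^2 = 6.25
1.1^2 = 1.21
Sum of squares = 14.75
Penalty = 0.1 * 14.75 = 1.4750

1.4750


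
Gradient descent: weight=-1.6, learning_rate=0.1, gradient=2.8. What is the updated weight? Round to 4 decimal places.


w_new = w_old - lr * gradient
= -1.6 - 0.1 * 2.8
= -1.6 - (0.28)
= -1.8800

-1.8800


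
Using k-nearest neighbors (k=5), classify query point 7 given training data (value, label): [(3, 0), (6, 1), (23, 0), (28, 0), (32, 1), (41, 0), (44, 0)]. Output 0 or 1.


Distances from query 7:
Point 6 (class 1): distance = 1
Point 3 (class 0): distance = 4
Point 23 (class 0): distance = 16
Point 28 (class 0): distance = 21
Point 32 (class 1): distance = 25
K=5 nearest neighbors: classes = [1, 0, 0, 0, 1]
Votes for class 1: 2 / 5
Majority vote => class 0

0


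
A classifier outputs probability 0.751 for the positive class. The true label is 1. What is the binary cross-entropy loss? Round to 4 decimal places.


For y=1: Loss = -log(p)
= -log(0.751)
= -(-0.2863)
= 0.2863

0.2863


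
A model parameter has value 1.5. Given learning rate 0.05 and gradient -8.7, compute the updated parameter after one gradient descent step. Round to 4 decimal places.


w_new = w_old - lr * gradient
= 1.5 - 0.05 * -8.7
= 1.5 - (-0.435)
= 1.9350

1.9350


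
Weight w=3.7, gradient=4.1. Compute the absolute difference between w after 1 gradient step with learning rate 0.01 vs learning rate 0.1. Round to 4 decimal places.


With lr=0.01: w_new = 3.7 - 0.01 * 4.1 = 3.659
With lr=0.1: w_new = 3.7 - 0.1 * 4.1 = 3.29
Absolute difference = |3.659 - 3.29|
= 0.3690

0.3690


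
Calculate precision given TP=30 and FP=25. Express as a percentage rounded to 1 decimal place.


Precision = TP / (TP + FP) * 100
= 30 / (30 + 25)
= 30 / 55
= 0.5455
= 54.5%

54.5


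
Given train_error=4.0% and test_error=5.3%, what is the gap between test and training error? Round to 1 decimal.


Generalization gap = test_error - train_error
= 5.3 - 4.0
= 1.3%
A small gap suggests good generalization.

1.3


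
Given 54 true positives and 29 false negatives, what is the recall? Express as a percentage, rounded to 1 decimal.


Recall = TP / (TP + FN) * 100
= 54 / (54 + 29)
= 54 / 83
= 0.6506
= 65.1%

65.1


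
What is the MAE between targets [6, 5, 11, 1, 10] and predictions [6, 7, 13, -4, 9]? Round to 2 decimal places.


Absolute errors: [0, 2, 2, 5, 1]
Sum of absolute errors = 10
MAE = 10 / 5 = 2.00

2.00


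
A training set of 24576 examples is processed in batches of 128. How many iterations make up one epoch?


Iterations per epoch = dataset_size / batch_size
= 24576 / 128
= 192

192


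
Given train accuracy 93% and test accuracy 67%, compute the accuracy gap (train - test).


Gap = train_accuracy - test_accuracy
= 93 - 67
= 26%
This large gap strongly indicates overfitting.

26


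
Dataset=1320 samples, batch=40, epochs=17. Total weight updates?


Iterations per epoch = 1320 / 40 = 33
Total updates = iterations_per_epoch * epochs
= 33 * 17
= 561

561


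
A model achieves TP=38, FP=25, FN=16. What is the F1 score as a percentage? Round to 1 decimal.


Precision = TP / (TP + FP) = 38 / 63 = 0.6032
Recall = TP / (TP + FN) = 38 / 54 = 0.7037
F1 = 2 * P * R / (P + R)
= 2 * 0.6032 * 0.7037 / (0.6032 + 0.7037)
= 0.8489 / 1.3069
= 0.6496
As percentage: 65.0%

65.0


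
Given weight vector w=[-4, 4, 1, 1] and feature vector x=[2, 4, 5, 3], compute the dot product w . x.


Element-wise products:
-4 * 2 = -8
4 * 4 = 16
1 * 5 = 5
1 * 3 = 3
Sum = -8 + 16 + 5 + 3
= 16

16


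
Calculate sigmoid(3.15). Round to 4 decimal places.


sigmoid(z) = 1 / (1 + exp(-z))
exp(-(3.15)) = exp(-3.15) = 0.0429
1 + 0.0429 = 1.0429
1 / 1.0429 = 0.9589

0.9589


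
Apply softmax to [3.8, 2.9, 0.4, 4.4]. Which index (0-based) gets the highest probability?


Softmax is a monotonic transformation, so it preserves the argmax.
We need to find the index of the maximum logit.
Index 0: 3.8
Index 1: 2.9
Index 2: 0.4
Index 3: 4.4
Maximum logit = 4.4 at index 3

3
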